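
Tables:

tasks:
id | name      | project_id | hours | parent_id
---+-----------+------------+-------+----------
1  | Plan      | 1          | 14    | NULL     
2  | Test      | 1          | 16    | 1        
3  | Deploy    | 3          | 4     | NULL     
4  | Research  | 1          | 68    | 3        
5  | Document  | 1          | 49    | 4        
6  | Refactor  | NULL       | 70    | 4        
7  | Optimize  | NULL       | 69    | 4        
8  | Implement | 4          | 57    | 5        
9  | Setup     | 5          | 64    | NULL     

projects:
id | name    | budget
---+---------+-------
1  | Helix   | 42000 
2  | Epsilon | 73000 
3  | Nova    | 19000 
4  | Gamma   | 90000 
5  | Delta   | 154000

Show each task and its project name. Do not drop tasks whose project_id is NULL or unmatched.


LEFT JOIN keeps every row from tasks (the left table); where project_id has no match in projects, the project columns become NULL. Walk through each task:
  - task 1 (Plan): project_id=1 -> matches Helix
  - task 2 (Test): project_id=1 -> matches Helix
  - task 3 (Deploy): project_id=3 -> matches Nova
  - task 4 (Research): project_id=1 -> matches Helix
  - task 5 (Document): project_id=1 -> matches Helix
  - task 6 (Refactor): project_id=NULL, no match -> kept with NULL
  - task 7 (Optimize): project_id=NULL, no match -> kept with NULL
  - task 8 (Implement): project_id=4 -> matches Gamma
  - task 9 (Setup): project_id=5 -> matches Delta
All 9 rows appear; 2 have NULL project.

SQL:
SELECT a.name, b.name AS project
FROM tasks a
LEFT JOIN projects b ON a.project_id = b.id

Result:
name      | project
----------+--------
Plan      | Helix  
Test      | Helix  
Deploy    | Nova   
Research  | Helix  
Document  | Helix  
Refactor  | NULL   
Optimize  | NULL   
Implement | Gamma  
Setup     | Delta  


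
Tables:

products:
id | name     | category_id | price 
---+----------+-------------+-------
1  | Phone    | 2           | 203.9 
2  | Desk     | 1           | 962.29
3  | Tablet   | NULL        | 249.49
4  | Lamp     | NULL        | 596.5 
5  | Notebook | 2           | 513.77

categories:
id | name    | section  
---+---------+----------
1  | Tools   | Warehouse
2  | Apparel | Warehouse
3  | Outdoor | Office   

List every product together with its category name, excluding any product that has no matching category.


INNER JOIN keeps only products rows whose category_id matches an id in categories. Walk through each product:
  - product 1 (Phone): category_id=2 -> matches Apparel
  - product 2 (Desk): category_id=1 -> matches Tools
  - product 3 (Tablet): category_id=NULL, no match -> dropped
  - product 4 (Lamp): category_id=NULL, no match -> dropped
  - product 5 (Notebook): category_id=2 -> matches Apparel
So 2 of 5 rows are dropped.

SQL:
SELECT a.name, b.name AS category
FROM products a
INNER JOIN categories b ON a.category_id = b.id

Result:
name     | category
---------+---------
Phone    | Apparel 
Desk     | Tools   
Notebook | Apparel 


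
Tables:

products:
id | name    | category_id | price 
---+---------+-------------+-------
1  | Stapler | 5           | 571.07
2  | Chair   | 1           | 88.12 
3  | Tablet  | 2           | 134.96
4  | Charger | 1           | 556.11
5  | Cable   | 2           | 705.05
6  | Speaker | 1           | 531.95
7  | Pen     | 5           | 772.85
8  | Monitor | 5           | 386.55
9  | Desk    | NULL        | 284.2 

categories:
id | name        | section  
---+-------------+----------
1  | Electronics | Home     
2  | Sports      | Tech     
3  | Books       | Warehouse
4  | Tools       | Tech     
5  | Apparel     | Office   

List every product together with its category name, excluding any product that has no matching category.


INNER JOIN keeps only products rows whose category_id matches an id in categories. Walk through each product:
  - product 1 (Stapler): category_id=5 -> matches Apparel
  - product 2 (Chair): category_id=1 -> matches Electronics
  - product 3 (Tablet): category_id=2 -> matches Sports
  - product 4 (Charger): category_id=1 -> matches Electronics
  - product 5 (Cable): category_id=2 -> matches Sports
  - product 6 (Speaker): category_id=1 -> matches Electronics
  - product 7 (Pen): category_id=5 -> matches Apparel
  - product 8 (Monitor): category_id=5 -> matches Apparel
  - product 9 (Desk): category_id=NULL, no match -> dropped
So 1 of 9 rows is dropped.

SQL:
SELECT a.name, b.name AS category
FROM products a
INNER JOIN categories b ON a.category_id = b.id

Result:
name    | category   
--------+------------
Stapler | Apparel    
Chair   | Electronics
Tablet  | Sports     
Charger | Electronics
Cable   | Sports     
Speaker | Electronics
Pen     | Apparel    
Monitor | Apparel    


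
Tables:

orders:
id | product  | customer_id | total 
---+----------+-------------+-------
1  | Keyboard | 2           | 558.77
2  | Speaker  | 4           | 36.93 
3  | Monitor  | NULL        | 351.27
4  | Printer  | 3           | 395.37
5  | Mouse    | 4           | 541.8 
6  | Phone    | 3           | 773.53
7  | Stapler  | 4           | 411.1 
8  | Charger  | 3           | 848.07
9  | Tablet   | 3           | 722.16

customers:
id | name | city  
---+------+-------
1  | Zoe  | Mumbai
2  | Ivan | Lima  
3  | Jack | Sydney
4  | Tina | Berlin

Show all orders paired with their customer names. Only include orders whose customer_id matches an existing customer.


INNER JOIN keeps only orders rows whose customer_id matches an id in customers. Walk through each order:
  - order 1 (Keyboard): customer_id=2 -> matches Ivan
  - order 2 (Speaker): customer_id=4 -> matches Tina
  - order 3 (Monitor): customer_id=NULL, no match -> dropped
  - order 4 (Printer): customer_id=3 -> matches Jack
  - order 5 (Mouse): customer_id=4 -> matches Tina
  - order 6 (Phone): customer_id=3 -> matches Jack
  - order 7 (Stapler): customer_id=4 -> matches Tina
  - order 8 (Charger): customer_id=3 -> matches Jack
  - order 9 (Tablet): customer_id=3 -> matches Jack
So 1 of 9 rows is dropped.

SQL:
SELECT a.product, b.name AS customer
FROM orders a
INNER JOIN customers b ON a.customer_id = b.id

Result:
product  | customer
---------+---------
Keyboard | Ivan    
Speaker  | Tina    
Printer  | Jack    
Mouse    | Tina    
Phone    | Jack    
Stapler  | Tina    
Charger  | Jack    
Tablet   | Jack    


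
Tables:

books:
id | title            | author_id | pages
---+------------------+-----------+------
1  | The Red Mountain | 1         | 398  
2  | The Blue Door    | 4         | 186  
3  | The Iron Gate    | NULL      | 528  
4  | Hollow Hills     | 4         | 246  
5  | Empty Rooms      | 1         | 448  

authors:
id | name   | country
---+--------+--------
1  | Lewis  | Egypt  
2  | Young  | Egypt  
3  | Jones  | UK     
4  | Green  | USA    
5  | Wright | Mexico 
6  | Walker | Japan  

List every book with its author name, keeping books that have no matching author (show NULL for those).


LEFT JOIN keeps every row from books (the left table); where author_id has no match in authors, the author columns become NULL. Walk through each book:
  - book 1 (The Red Mountain): author_id=1 -> matches Lewis
  - book 2 (The Blue Door): author_id=4 -> matches Green
  - book 3 (The Iron Gate): author_id=NULL, no match -> kept with NULL
  - book 4 (Hollow Hills): author_id=4 -> matches Green
  - book 5 (Empty Rooms): author_id=1 -> matches Lewis
All 5 rows appear; 1 has NULL author.

SQL:
SELECT a.title, b.name AS author
FROM books a
LEFT JOIN authors b ON a.author_id = b.id

Result:
title            | author
-----------------+-------
The Red Mountain | Lewis 
The Blue Door    | Green 
The Iron Gate    | NULL  
Hollow Hills     | Green 
Empty Rooms      | Lewis 


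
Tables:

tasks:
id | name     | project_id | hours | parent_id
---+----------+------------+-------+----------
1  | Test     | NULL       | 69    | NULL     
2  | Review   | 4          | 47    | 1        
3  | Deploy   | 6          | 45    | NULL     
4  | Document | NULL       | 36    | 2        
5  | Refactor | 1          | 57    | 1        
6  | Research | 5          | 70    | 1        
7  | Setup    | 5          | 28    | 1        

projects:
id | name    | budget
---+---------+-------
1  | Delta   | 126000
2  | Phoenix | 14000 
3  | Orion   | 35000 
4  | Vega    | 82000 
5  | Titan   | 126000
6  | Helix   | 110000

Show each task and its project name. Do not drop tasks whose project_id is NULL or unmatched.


LEFT JOIN keeps every row from tasks (the left table); where project_id has no match in projects, the project columns become NULL. Walk through each task:
  - task 1 (Test): project_id=NULL, no match -> kept with NULL
  - task 2 (Review): project_id=4 -> matches Vega
  - task 3 (Deploy): project_id=6 -> matches Helix
  - task 4 (Document): project_id=NULL, no match -> kept with NULL
  - task 5 (Refactor): project_id=1 -> matches Delta
  - task 6 (Research): project_id=5 -> matches Titan
  - task 7 (Setup): project_id=5 -> matches Titan
All 7 rows appear; 2 have NULL project.

SQL:
SELECT a.name, b.name AS project
FROM tasks a
LEFT JOIN projects b ON a.project_id = b.id

Result:
name     | project
---------+--------
Test     | NULL   
Review   | Vega   
Deploy   | Helix  
Document | NULL   
Refactor | Delta  
Research | Titan  
Setup    | Titan  


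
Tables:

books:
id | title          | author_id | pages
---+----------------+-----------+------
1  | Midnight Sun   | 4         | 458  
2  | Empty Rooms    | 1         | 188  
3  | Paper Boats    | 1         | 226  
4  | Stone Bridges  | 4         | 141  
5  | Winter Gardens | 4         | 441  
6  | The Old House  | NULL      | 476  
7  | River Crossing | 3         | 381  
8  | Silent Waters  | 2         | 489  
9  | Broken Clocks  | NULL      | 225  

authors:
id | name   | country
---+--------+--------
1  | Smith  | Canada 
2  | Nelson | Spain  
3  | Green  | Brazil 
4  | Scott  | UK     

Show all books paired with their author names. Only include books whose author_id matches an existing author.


INNER JOIN keeps only books rows whose author_id matches an id in authors. Walk through each book:
  - book 1 (Midnight Sun): author_id=4 -> matches Scott
  - book 2 (Empty Rooms): author_id=1 -> matches Smith
  - book 3 (Paper Boats): author_id=1 -> matches Smith
  - book 4 (Stone Bridges): author_id=4 -> matches Scott
  - book 5 (Winter Gardens): author_id=4 -> matches Scott
  - book 6 (The Old House): author_id=NULL, no match -> dropped
  - book 7 (River Crossing): author_id=3 -> matches Green
  - book 8 (Silent Waters): author_id=2 -> matches Nelson
  - book 9 (Broken Clocks): author_id=NULL, no match -> dropped
So 2 of 9 rows are dropped.

SQL:
SELECT a.title, b.name AS author
FROM books a
INNER JOIN authors b ON a.author_id = b.id

Result:
title          | author
---------------+-------
Midnight Sun   | Scott 
Empty Rooms    | Smith 
Paper Boats    | Smith 
Stone Bridges  | Scott 
Winter Gardens | Scott 
River Crossing | Green 
Silent Waters  | Nelson


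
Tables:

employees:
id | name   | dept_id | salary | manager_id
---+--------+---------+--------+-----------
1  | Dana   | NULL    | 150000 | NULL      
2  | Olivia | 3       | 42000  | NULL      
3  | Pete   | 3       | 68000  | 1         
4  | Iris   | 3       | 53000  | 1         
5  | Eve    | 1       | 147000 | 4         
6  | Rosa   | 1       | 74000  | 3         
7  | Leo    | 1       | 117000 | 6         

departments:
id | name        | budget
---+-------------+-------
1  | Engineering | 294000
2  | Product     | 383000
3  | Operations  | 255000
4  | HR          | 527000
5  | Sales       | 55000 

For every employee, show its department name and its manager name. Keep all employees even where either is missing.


Two LEFT JOINs from the same base table employees: one to departments via dept_id, one to employees itself via manager_id. Both are LEFT so every employee is preserved.
Match against departments:
  - employee 1 (Dana): dept_id=NULL, no match -> kept with NULL
  - employee 2 (Olivia): dept_id=3 -> matches Operations
  - employee 3 (Pete): dept_id=3 -> matches Operations
  - employee 4 (Iris): dept_id=3 -> matches Operations
  - employee 5 (Eve): dept_id=1 -> matches Engineering
  - employee 6 (Rosa): dept_id=1 -> matches Engineering
  - employee 7 (Leo): dept_id=1 -> matches Engineering
Match against employees (self):
  - employee 1 (Dana): manager_id=NULL -> NULL
  - employee 2 (Olivia): manager_id=NULL -> NULL
  - employee 3 (Pete): manager_id=1 -> Dana
  - employee 4 (Iris): manager_id=1 -> Dana
  - employee 5 (Eve): manager_id=4 -> Iris
  - employee 6 (Rosa): manager_id=3 -> Pete
  - employee 7 (Leo): manager_id=6 -> Rosa

SQL:
SELECT a.name, b.name AS department, c.name AS manager
FROM employees a
LEFT JOIN departments b ON a.dept_id = b.id
LEFT JOIN employees c ON a.manager_id = c.id

Result:
name   | department  | manager
-------+-------------+--------
Dana   | NULL        | NULL   
Olivia | Operations  | NULL   
Pete   | Operations  | Dana   
Iris   | Operations  | Dana   
Eve    | Engineering | Iris   
Rosa   | Engineering | Pete   
Leo    | Engineering | Rosa   


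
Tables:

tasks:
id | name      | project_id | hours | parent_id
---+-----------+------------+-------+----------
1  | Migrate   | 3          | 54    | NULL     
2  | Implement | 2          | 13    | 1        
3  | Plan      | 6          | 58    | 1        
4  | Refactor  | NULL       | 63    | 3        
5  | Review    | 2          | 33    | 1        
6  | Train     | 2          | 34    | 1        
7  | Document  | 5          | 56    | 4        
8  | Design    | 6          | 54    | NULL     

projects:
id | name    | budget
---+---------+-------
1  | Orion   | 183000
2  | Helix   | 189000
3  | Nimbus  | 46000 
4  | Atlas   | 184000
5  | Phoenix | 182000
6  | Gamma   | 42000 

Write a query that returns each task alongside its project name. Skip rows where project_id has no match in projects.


INNER JOIN keeps only tasks rows whose project_id matches an id in projects. Walk through each task:
  - task 1 (Migrate): project_id=3 -> matches Nimbus
  - task 2 (Implement): project_id=2 -> matches Helix
  - task 3 (Plan): project_id=6 -> matches Gamma
  - task 4 (Refactor): project_id=NULL, no match -> dropped
  - task 5 (Review): project_id=2 -> matches Helix
  - task 6 (Train): project_id=2 -> matches Helix
  - task 7 (Document): project_id=5 -> matches Phoenix
  - task 8 (Design): project_id=6 -> matches Gamma
So 1 of 8 rows is dropped.

SQL:
SELECT a.name, b.name AS project
FROM tasks a
INNER JOIN projects b ON a.project_id = b.id

Result:
name      | project
----------+--------
Migrate   | Nimbus 
Implement | Helix  
Plan      | Gamma  
Review    | Helix  
Train     | Helix  
Document  | Phoenix
Design    | Gamma  


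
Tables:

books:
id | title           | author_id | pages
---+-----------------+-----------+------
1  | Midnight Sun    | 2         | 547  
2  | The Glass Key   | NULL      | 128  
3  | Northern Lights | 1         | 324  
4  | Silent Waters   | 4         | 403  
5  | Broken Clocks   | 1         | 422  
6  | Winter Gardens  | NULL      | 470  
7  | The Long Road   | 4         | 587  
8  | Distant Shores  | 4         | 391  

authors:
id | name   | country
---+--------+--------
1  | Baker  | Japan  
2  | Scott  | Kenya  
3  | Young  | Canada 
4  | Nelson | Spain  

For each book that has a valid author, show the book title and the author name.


INNER JOIN keeps only books rows whose author_id matches an id in authors. Walk through each book:
  - book 1 (Midnight Sun): author_id=2 -> matches Scott
  - book 2 (The Glass Key): author_id=NULL, no match -> dropped
  - book 3 (Northern Lights): author_id=1 -> matches Baker
  - book 4 (Silent Waters): author_id=4 -> matches Nelson
  - book 5 (Broken Clocks): author_id=1 -> matches Baker
  - book 6 (Winter Gardens): author_id=NULL, no match -> dropped
  - book 7 (The Long Road): author_id=4 -> matches Nelson
  - book 8 (Distant Shores): author_id=4 -> matches Nelson
So 2 of 8 rows are dropped.

SQL:
SELECT a.title, b.name AS author
FROM books a
INNER JOIN authors b ON a.author_id = b.id

Result:
title           | author
----------------+-------
Midnight Sun    | Scott 
Northern Lights | Baker 
Silent Waters   | Nelson
Broken Clocks   | Baker 
The Long Road   | Nelson
Distant Shores  | Nelson


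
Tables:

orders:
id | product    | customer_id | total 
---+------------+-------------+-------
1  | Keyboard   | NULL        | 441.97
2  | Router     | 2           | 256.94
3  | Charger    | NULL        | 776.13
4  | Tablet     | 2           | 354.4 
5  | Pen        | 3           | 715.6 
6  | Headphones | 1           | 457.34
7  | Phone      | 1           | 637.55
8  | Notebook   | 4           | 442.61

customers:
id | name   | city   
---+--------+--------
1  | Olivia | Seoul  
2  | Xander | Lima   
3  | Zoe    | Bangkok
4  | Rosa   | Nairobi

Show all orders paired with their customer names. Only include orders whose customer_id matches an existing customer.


INNER JOIN keeps only orders rows whose customer_id matches an id in customers. Walk through each order:
  - order 1 (Keyboard): customer_id=NULL, no match -> dropped
  - order 2 (Router): customer_id=2 -> matches Xander
  - order 3 (Charger): customer_id=NULL, no match -> dropped
  - order 4 (Tablet): customer_id=2 -> matches Xander
  - order 5 (Pen): customer_id=3 -> matches Zoe
  - order 6 (Headphones): customer_id=1 -> matches Olivia
  - order 7 (Phone): customer_id=1 -> matches Olivia
  - order 8 (Notebook): customer_id=4 -> matches Rosa
So 2 of 8 rows are dropped.

SQL:
SELECT a.product, b.name AS customer
FROM orders a
INNER JOIN customers b ON a.customer_id = b.id

Result:
product    | customer
-----------+---------
Router     | Xander  
Tablet     | Xander  
Pen        | Zoe     
Headphones | Olivia  
Phone      | Olivia  
Notebook   | Rosa    


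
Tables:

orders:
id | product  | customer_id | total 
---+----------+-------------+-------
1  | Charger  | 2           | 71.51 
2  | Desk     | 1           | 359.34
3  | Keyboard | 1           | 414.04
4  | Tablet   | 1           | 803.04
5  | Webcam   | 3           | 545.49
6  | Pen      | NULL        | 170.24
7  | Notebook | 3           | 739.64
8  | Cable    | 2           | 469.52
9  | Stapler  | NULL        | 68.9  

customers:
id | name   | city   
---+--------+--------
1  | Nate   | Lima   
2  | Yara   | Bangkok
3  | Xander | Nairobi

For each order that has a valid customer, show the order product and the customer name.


INNER JOIN keeps only orders rows whose customer_id matches an id in customers. Walk through each order:
  - order 1 (Charger): customer_id=2 -> matches Yara
  - order 2 (Desk): customer_id=1 -> matches Nate
  - order 3 (Keyboard): customer_id=1 -> matches Nate
  - order 4 (Tablet): customer_id=1 -> matches Nate
  - order 5 (Webcam): customer_id=3 -> matches Xander
  - order 6 (Pen): customer_id=NULL, no match -> dropped
  - order 7 (Notebook): customer_id=3 -> matches Xander
  - order 8 (Cable): customer_id=2 -> matches Yara
  - order 9 (Stapler): customer_id=NULL, no match -> dropped
So 2 of 9 rows are dropped.

SQL:
SELECT a.product, b.name AS customer
FROM orders a
INNER JOIN customers b ON a.customer_id = b.id

Result:
product  | customer
---------+---------
Charger  | Yara    
Desk     | Nate    
Keyboard | Nate    
Tablet   | Nate    
Webcam   | Xander  
Notebook | Xander  
Cable    | Yara    


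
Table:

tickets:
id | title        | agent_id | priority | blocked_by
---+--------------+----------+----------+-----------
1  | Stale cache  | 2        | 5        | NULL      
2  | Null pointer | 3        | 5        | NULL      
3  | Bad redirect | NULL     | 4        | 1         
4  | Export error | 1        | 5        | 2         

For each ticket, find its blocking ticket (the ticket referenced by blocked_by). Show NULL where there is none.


This is a self-join: tickets is joined to a second copy of itself, matching each row's blocked_by to another row's id. Use LEFT JOIN so rows with blocked_by=NULL are kept.
  - ticket 1 (Stale cache): blocked_by=NULL -> NULL
  - ticket 2 (Null pointer): blocked_by=NULL -> NULL
  - ticket 3 (Bad redirect): blocked_by=1 -> Stale cache
  - ticket 4 (Export error): blocked_by=2 -> Null pointer

SQL:
SELECT a.title AS item, b.title AS blocked_by
FROM tickets a
LEFT JOIN tickets b ON a.blocked_by = b.id

Result:
item         | blocked_by  
-------------+-------------
Stale cache  | NULL        
Null pointer | NULL        
Bad redirect | Stale cache 
Export error | Null pointer


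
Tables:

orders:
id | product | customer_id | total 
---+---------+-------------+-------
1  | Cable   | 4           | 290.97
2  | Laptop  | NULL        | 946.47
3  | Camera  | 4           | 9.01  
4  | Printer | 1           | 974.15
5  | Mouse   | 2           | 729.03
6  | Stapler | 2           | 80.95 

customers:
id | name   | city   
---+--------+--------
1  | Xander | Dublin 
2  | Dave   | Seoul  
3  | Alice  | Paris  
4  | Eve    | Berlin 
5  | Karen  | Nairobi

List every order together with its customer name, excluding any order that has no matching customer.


INNER JOIN keeps only orders rows whose customer_id matches an id in customers. Walk through each order:
  - order 1 (Cable): customer_id=4 -> matches Eve
  - order 2 (Laptop): customer_id=NULL, no match -> dropped
  - order 3 (Camera): customer_id=4 -> matches Eve
  - order 4 (Printer): customer_id=1 -> matches Xander
  - order 5 (Mouse): customer_id=2 -> matches Dave
  - order 6 (Stapler): customer_id=2 -> matches Dave
So 1 of 6 rows is dropped.

SQL:
SELECT a.product, b.name AS customer
FROM orders a
INNER JOIN customers b ON a.customer_id = b.id

Result:
product | customer
--------+---------
Cable   | Eve     
Camera  | Eve     
Printer | Xander  
Mouse   | Dave    
Stapler | Dave    


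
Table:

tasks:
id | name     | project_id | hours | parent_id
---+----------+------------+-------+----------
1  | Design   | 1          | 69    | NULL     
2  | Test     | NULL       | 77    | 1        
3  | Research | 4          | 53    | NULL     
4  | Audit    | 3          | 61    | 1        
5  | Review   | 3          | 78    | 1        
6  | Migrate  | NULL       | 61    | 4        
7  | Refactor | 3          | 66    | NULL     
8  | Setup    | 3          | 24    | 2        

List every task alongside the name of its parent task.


This is a self-join: tasks is joined to a second copy of itself, matching each row's parent_id to another row's id. Use LEFT JOIN so rows with parent_id=NULL are kept.
  - task 1 (Design): parent_id=NULL -> NULL
  - task 2 (Test): parent_id=1 -> Design
  - task 3 (Research): parent_id=NULL -> NULL
  - task 4 (Audit): parent_id=1 -> Design
  - task 5 (Review): parent_id=1 -> Design
  - task 6 (Migrate): parent_id=4 -> Audit
  - task 7 (Refactor): parent_id=NULL -> NULL
  - task 8 (Setup): parent_id=2 -> Test

SQL:
SELECT a.name AS item, b.name AS parent
FROM tasks a
LEFT JOIN tasks b ON a.parent_id = b.id

Result:
item     | parent
---------+-------
Design   | NULL  
Test     | Design
Research | NULL  
Audit    | Design
Review   | Design
Migrate  | Audit 
Refactor | NULL  
Setup    | Test  


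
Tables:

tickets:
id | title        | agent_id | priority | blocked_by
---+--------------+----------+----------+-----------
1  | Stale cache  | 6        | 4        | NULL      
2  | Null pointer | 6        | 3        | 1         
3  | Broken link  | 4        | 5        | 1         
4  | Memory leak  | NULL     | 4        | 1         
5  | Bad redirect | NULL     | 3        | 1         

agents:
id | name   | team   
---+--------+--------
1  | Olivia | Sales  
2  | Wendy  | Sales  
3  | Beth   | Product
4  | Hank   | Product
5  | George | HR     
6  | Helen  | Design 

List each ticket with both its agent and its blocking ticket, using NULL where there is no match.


Two LEFT JOINs from the same base table tickets: one to agents via agent_id, one to tickets itself via blocked_by. Both are LEFT so every ticket is preserved.
Match against agents:
  - ticket 1 (Stale cache): agent_id=6 -> matches Helen
  - ticket 2 (Null pointer): agent_id=6 -> matches Helen
  - ticket 3 (Broken link): agent_id=4 -> matches Hank
  - ticket 4 (Memory leak): agent_id=NULL, no match -> kept with NULL
  - ticket 5 (Bad redirect): agent_id=NULL, no match -> kept with NULL
Match against tickets (self):
  - ticket 1 (Stale cache): blocked_by=NULL -> NULL
  - ticket 2 (Null pointer): blocked_by=1 -> Stale cache
  - ticket 3 (Broken link): blocked_by=1 -> Stale cache
  - ticket 4 (Memory leak): blocked_by=1 -> Stale cache
  - ticket 5 (Bad redirect): blocked_by=1 -> Stale cache

SQL:
SELECT a.title, b.name AS agent, c.title AS blocked_by
FROM tickets a
LEFT JOIN agents b ON a.agent_id = b.id
LEFT JOIN tickets c ON a.blocked_by = c.id

Result:
title        | agent | blocked_by 
-------------+-------+------------
Stale cache  | Helen | NULL       
Null pointer | Helen | Stale cache
Broken link  | Hank  | Stale cache
Memory leak  | NULL  | Stale cache
Bad redirect | NULL  | Stale cache


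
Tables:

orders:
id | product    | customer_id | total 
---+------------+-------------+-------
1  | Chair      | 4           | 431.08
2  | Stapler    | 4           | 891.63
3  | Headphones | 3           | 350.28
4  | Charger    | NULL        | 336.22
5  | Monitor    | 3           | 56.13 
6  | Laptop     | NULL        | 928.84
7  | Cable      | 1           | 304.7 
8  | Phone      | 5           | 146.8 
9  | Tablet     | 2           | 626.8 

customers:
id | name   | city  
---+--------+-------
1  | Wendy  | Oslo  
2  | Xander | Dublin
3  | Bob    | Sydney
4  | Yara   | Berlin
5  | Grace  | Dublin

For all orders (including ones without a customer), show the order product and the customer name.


LEFT JOIN keeps every row from orders (the left table); where customer_id has no match in customers, the customer columns become NULL. Walk through each order:
  - order 1 (Chair): customer_id=4 -> matches Yara
  - order 2 (Stapler): customer_id=4 -> matches Yara
  - order 3 (Headphones): customer_id=3 -> matches Bob
  - order 4 (Charger): customer_id=NULL, no match -> kept with NULL
  - order 5 (Monitor): customer_id=3 -> matches Bob
  - order 6 (Laptop): customer_id=NULL, no match -> kept with NULL
  - order 7 (Cable): customer_id=1 -> matches Wendy
  - order 8 (Phone): customer_id=5 -> matches Grace
  - order 9 (Tablet): customer_id=2 -> matches Xander
All 9 rows appear; 2 have NULL customer.

SQL:
SELECT a.product, b.name AS customer
FROM orders a
LEFT JOIN customers b ON a.customer_id = b.id

Result:
product    | customer
-----------+---------
Chair      | Yara    
Stapler    | Yara    
Headphones | Bob     
Charger    | NULL    
Monitor    | Bob     
Laptop     | NULL    
Cable      | Wendy   
Phone      | Grace   
Tablet     | Xander  


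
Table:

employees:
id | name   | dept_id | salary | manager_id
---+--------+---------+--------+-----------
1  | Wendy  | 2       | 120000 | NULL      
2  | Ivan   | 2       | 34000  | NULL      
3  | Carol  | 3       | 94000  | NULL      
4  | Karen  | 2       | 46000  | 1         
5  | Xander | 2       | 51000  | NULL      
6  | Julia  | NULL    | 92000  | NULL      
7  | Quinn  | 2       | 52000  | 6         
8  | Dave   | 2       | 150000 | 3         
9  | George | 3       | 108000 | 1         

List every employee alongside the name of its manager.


This is a self-join: employees is joined to a second copy of itself, matching each row's manager_id to another row's id. Use LEFT JOIN so rows with manager_id=NULL are kept.
  - employee 1 (Wendy): manager_id=NULL -> NULL
  - employee 2 (Ivan): manager_id=NULL -> NULL
  - employee 3 (Carol): manager_id=NULL -> NULL
  - employee 4 (Karen): manager_id=1 -> Wendy
  - employee 5 (Xander): manager_id=NULL -> NULL
  - employee 6 (Julia): manager_id=NULL -> NULL
  - employee 7 (Quinn): manager_id=6 -> Julia
  - employee 8 (Dave): manager_id=3 -> Carol
  - employee 9 (George): manager_id=1 -> Wendy

SQL:
SELECT a.name AS item, b.name AS manager
FROM employees a
LEFT JOIN employees b ON a.manager_id = b.id

Result:
item   | manager
-------+--------
Wendy  | NULL   
Ivan   | NULL   
Carol  | NULL   
Karen  | Wendy  
Xander | NULL   
Julia  | NULL   
Quinn  | Julia  
Dave   | Carol  
George | Wendy  


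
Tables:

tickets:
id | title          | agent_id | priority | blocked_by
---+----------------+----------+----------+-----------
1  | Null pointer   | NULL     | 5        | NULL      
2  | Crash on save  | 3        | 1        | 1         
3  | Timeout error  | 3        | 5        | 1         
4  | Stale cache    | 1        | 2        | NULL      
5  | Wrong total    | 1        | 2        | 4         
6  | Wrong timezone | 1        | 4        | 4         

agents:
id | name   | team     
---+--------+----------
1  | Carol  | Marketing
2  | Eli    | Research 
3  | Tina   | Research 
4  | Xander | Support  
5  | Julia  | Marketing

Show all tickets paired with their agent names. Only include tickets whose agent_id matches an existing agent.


INNER JOIN keeps only tickets rows whose agent_id matches an id in agents. Walk through each ticket:
  - ticket 1 (Null pointer): agent_id=NULL, no match -> dropped
  - ticket 2 (Crash on save): agent_id=3 -> matches Tina
  - ticket 3 (Timeout error): agent_id=3 -> matches Tina
  - ticket 4 (Stale cache): agent_id=1 -> matches Carol
  - ticket 5 (Wrong total): agent_id=1 -> matches Carol
  - ticket 6 (Wrong timezone): agent_id=1 -> matches Carol
So 1 of 6 rows is dropped.

SQL:
SELECT a.title, b.name AS agent
FROM tickets a
INNER JOIN agents b ON a.agent_id = b.id

Result:
title          | agent
---------------+------
Crash on save  | Tina 
Timeout error  | Tina 
Stale cache    | Carol
Wrong total    | Carol
Wrong timezone | Carol


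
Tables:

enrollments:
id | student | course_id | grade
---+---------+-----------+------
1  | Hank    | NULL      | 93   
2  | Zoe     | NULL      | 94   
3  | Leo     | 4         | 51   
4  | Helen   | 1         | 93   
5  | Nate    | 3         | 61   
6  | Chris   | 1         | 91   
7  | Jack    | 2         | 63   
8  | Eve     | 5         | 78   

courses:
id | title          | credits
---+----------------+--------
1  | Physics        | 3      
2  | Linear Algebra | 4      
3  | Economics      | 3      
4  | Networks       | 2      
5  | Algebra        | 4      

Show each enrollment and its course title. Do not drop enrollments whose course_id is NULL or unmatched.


LEFT JOIN keeps every row from enrollments (the left table); where course_id has no match in courses, the course columns become NULL. Walk through each enrollment:
  - enrollment 1 (Hank): course_id=NULL, no match -> kept with NULL
  - enrollment 2 (Zoe): course_id=NULL, no match -> kept with NULL
  - enrollment 3 (Leo): course_id=4 -> matches Networks
  - enrollment 4 (Helen): course_id=1 -> matches Physics
  - enrollment 5 (Nate): course_id=3 -> matches Economics
  - enrollment 6 (Chris): course_id=1 -> matches Physics
  - enrollment 7 (Jack): course_id=2 -> matches Linear Algebra
  - enrollment 8 (Eve): course_id=5 -> matches Algebra
All 8 rows appear; 2 have NULL course.

SQL:
SELECT a.student, b.title AS course
FROM enrollments a
LEFT JOIN courses b ON a.course_id = b.id

Result:
student | course        
--------+---------------
Hank    | NULL          
Zoe     | NULL          
Leo     | Networks      
Helen   | Physics       
Nate    | Economics     
Chris   | Physics       
Jack    | Linear Algebra
Eve     | Algebra       


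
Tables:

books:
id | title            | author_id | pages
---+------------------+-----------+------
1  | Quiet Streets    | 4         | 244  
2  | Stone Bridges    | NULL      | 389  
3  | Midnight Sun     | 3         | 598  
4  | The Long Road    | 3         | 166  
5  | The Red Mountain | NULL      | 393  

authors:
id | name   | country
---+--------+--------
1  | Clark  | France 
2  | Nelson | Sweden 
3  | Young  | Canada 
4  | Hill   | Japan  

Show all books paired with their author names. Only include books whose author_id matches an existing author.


INNER JOIN keeps only books rows whose author_id matches an id in authors. Walk through each book:
  - book 1 (Quiet Streets): author_id=4 -> matches Hill
  - book 2 (Stone Bridges): author_id=NULL, no match -> dropped
  - book 3 (Midnight Sun): author_id=3 -> matches Young
  - book 4 (The Long Road): author_id=3 -> matches Young
  - book 5 (The Red Mountain): author_id=NULL, no match -> dropped
So 2 of 5 rows are dropped.

SQL:
SELECT a.title, b.name AS author
FROM books a
INNER JOIN authors b ON a.author_id = b.id

Result:
title         | author
--------------+-------
Quiet Streets | Hill  
Midnight Sun  | Young 
The Long Road | Young 


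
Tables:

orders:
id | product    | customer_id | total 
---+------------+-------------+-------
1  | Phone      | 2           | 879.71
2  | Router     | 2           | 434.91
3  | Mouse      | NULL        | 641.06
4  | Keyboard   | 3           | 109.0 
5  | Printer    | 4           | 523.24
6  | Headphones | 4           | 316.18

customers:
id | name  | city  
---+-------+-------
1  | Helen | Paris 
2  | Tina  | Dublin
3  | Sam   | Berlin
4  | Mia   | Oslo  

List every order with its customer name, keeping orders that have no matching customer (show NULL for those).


LEFT JOIN keeps every row from orders (the left table); where customer_id has no match in customers, the customer columns become NULL. Walk through each order:
  - order 1 (Phone): customer_id=2 -> matches Tina
  - order 2 (Router): customer_id=2 -> matches Tina
  - order 3 (Mouse): customer_id=NULL, no match -> kept with NULL
  - order 4 (Keyboard): customer_id=3 -> matches Sam
  - order 5 (Printer): customer_id=4 -> matches Mia
  - order 6 (Headphones): customer_id=4 -> matches Mia
All 6 rows appear; 1 has NULL customer.

SQL:
SELECT a.product, b.name AS customer
FROM orders a
LEFT JOIN customers b ON a.customer_id = b.id

Result:
product    | customer
-----------+---------
Phone      | Tina    
Router     | Tina    
Mouse      | NULL    
Keyboard   | Sam     
Printer    | Mia     
Headphones | Mia     


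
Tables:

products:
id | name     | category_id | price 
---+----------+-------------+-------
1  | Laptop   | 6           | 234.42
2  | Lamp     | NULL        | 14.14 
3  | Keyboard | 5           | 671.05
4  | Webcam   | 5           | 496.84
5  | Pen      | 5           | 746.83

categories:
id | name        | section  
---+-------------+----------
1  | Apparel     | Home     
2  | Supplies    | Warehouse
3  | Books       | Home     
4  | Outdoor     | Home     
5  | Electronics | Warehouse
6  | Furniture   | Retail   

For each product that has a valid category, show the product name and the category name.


INNER JOIN keeps only products rows whose category_id matches an id in categories. Walk through each product:
  - product 1 (Laptop): category_id=6 -> matches Furniture
  - product 2 (Lamp): category_id=NULL, no match -> dropped
  - product 3 (Keyboard): category_id=5 -> matches Electronics
  - product 4 (Webcam): category_id=5 -> matches Electronics
  - product 5 (Pen): category_id=5 -> matches Electronics
So 1 of 5 rows is dropped.

SQL:
SELECT a.name, b.name AS category
FROM products a
INNER JOIN categories b ON a.category_id = b.id

Result:
name     | category   
---------+------------
Laptop   | Furniture  
Keyboard | Electronics
Webcam   | Electronics
Pen      | Electronics


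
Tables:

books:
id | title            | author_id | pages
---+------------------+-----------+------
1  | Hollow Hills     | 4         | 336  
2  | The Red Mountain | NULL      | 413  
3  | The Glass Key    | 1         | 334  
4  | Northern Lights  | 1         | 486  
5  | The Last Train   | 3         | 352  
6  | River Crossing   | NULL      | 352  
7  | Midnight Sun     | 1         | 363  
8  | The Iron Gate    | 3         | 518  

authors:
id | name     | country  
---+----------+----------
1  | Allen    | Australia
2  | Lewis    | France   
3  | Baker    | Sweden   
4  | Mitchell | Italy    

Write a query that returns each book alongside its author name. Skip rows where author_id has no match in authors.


INNER JOIN keeps only books rows whose author_id matches an id in authors. Walk through each book:
  - book 1 (Hollow Hills): author_id=4 -> matches Mitchell
  - book 2 (The Red Mountain): author_id=NULL, no match -> dropped
  - book 3 (The Glass Key): author_id=1 -> matches Allen
  - book 4 (Northern Lights): author_id=1 -> matches Allen
  - book 5 (The Last Train): author_id=3 -> matches Baker
  - book 6 (River Crossing): author_id=NULL, no match -> dropped
  - book 7 (Midnight Sun): author_id=1 -> matches Allen
  - book 8 (The Iron Gate): author_id=3 -> matches Baker
So 2 of 8 rows are dropped.

SQL:
SELECT a.title, b.name AS author
FROM books a
INNER JOIN authors b ON a.author_id = b.id

Result:
title           | author  
----------------+---------
Hollow Hills    | Mitchell
The Glass Key   | Allen   
Northern Lights | Allen   
The Last Train  | Baker   
Midnight Sun    | Allen   
The Iron Gate   | Baker   


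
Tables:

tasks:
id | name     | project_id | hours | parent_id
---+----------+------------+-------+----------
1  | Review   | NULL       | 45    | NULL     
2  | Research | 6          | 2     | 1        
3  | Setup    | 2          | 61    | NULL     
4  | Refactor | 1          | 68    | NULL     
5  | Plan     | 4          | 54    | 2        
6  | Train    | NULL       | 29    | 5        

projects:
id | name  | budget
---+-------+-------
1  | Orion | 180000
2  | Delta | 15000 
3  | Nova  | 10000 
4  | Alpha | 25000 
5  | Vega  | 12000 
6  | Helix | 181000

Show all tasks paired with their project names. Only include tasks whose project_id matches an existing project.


INNER JOIN keeps only tasks rows whose project_id matches an id in projects. Walk through each task:
  - task 1 (Review): project_id=NULL, no match -> dropped
  - task 2 (Research): project_id=6 -> matches Helix
  - task 3 (Setup): project_id=2 -> matches Delta
  - task 4 (Refactor): project_id=1 -> matches Orion
  - task 5 (Plan): project_id=4 -> matches Alpha
  - task 6 (Train): project_id=NULL, no match -> dropped
So 2 of 6 rows are dropped.

SQL:
SELECT a.name, b.name AS project
FROM tasks a
INNER JOIN projects b ON a.project_id = b.id

Result:
name     | project
---------+--------
Research | Helix  
Setup    | Delta  
Refactor | Orion  
Plan     | Alpha  


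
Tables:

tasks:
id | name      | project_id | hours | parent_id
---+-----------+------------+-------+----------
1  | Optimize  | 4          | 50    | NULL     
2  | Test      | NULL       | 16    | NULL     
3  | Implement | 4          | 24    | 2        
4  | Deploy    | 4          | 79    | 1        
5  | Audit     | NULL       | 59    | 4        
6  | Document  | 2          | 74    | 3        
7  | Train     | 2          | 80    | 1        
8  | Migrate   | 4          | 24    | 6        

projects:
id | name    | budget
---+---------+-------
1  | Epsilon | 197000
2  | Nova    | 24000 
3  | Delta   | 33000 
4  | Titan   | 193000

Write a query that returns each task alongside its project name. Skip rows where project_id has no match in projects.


INNER JOIN keeps only tasks rows whose project_id matches an id in projects. Walk through each task:
  - task 1 (Optimize): project_id=4 -> matches Titan
  - task 2 (Test): project_id=NULL, no match -> dropped
  - task 3 (Implement): project_id=4 -> matches Titan
  - task 4 (Deploy): project_id=4 -> matches Titan
  - task 5 (Audit): project_id=NULL, no match -> dropped
  - task 6 (Document): project_id=2 -> matches Nova
  - task 7 (Train): project_id=2 -> matches Nova
  - task 8 (Migrate): project_id=4 -> matches Titan
So 2 of 8 rows are dropped.

SQL:
SELECT a.name, b.name AS project
FROM tasks a
INNER JOIN projects b ON a.project_id = b.id

Result:
name      | project
----------+--------
Optimize  | Titan  
Implement | Titan  
Deploy    | Titan  
Document  | Nova   
Train     | Nova   
Migrate   | Titan  


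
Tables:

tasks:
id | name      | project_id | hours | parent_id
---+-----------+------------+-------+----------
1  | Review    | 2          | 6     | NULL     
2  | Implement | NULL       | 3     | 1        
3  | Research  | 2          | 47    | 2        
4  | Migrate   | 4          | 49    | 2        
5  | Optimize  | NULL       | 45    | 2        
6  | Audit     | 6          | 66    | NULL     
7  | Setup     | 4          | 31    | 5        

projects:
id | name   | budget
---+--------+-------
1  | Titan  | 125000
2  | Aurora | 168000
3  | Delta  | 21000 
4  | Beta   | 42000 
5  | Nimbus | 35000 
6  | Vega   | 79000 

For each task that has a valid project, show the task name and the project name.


INNER JOIN keeps only tasks rows whose project_id matches an id in projects. Walk through each task:
  - task 1 (Review): project_id=2 -> matches Aurora
  - task 2 (Implement): project_id=NULL, no match -> dropped
  - task 3 (Research): project_id=2 -> matches Aurora
  - task 4 (Migrate): project_id=4 -> matches Beta
  - task 5 (Optimize): project_id=NULL, no match -> dropped
  - task 6 (Audit): project_id=6 -> matches Vega
  - task 7 (Setup): project_id=4 -> matches Beta
So 2 of 7 rows are dropped.

SQL:
SELECT a.name, b.name AS project
FROM tasks a
INNER JOIN projects b ON a.project_id = b.id

Result:
name     | project
---------+--------
Review   | Aurora 
Research | Aurora 
Migrate  | Beta   
Audit    | Vega   
Setup    | Beta   
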